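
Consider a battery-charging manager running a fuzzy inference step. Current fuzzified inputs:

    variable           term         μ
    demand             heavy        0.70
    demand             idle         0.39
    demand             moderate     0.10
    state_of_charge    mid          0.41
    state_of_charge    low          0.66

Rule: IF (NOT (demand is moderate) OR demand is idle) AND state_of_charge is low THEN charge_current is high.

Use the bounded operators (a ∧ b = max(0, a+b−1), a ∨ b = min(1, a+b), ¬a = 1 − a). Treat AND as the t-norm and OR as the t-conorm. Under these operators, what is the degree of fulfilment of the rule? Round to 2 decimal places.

0.66

firing strength: (¬moderate=1−0.10=0.90 OR idle=0.39) = 1.00; AND[max(0, a+b−1)] with low=0.66 → w = 0.66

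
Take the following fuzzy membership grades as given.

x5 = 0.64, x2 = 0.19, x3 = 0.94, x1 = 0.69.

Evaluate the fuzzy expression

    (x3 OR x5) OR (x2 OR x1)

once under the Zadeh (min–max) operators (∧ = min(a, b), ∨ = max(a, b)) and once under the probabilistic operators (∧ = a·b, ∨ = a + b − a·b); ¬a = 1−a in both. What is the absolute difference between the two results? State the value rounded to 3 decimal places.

Under Zadeh (min–max):
  x3 OR x5 = max(a, b) on (0.94, 0.64) = 0.94
  x2 OR x1 = max(a, b) on (0.19, 0.69) = 0.69
  (x3 OR x5) OR (x2 OR x1) = max(a, b) on (0.94, 0.69) = 0.94
  → value = 0.9400
Under probabilistic:
  x3 OR x5 = a + b − a·b on (0.9400, 0.6400) = 0.9784
  x2 OR x1 = a + b − a·b on (0.1900, 0.6900) = 0.7489
  (x3 OR x5) OR (x2 OR x1) = a + b − a·b on (0.9784, 0.7489) = 0.9946
  → value = 0.9946
|0.9400 − 0.9946| = 0.055

0.055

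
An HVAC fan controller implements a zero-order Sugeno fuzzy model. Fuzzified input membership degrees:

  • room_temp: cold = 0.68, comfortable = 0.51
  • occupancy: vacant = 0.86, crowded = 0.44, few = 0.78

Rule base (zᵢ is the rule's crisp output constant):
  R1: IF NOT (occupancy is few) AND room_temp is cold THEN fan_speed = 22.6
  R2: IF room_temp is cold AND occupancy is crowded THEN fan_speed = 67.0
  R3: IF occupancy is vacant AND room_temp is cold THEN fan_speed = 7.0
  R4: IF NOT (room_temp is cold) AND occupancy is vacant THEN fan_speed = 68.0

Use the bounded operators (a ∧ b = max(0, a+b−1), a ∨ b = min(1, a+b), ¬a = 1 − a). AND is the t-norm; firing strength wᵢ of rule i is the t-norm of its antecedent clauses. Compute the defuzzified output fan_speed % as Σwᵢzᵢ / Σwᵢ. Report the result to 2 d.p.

28.64

R1 (z=22.6): ¬few=1−0.78=0.22, cold=0.68; AND[max(0, a+b−1)] → w = 0.00
R2 (z=67.0): cold=0.68, crowded=0.44; AND[max(0, a+b−1)] → w = 0.12
R3 (z=7.0): vacant=0.86, cold=0.68; AND[max(0, a+b−1)] → w = 0.54
R4 (z=68.0): ¬cold=1−0.68=0.32, vacant=0.86; AND[max(0, a+b−1)] → w = 0.18
Weighted average = (0.00·22.6 + 0.12·67.0 + 0.54·7.0 + 0.18·68.0) / (0.00 + 0.12 + 0.54 + 0.18)
  = 24.0600 / 0.8400 = 28.64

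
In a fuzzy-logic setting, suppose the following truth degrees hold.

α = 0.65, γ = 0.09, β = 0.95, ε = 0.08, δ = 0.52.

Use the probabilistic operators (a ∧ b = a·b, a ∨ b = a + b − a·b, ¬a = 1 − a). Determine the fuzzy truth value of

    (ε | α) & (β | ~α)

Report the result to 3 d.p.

ε | α = a + b − a·b on (0.0800, 0.6500) = 0.6780
~α = 1 − 0.6500 = 0.3500
β | ~α = a + b − a·b on (0.9500, 0.3500) = 0.9675
(ε | α) & (β | ~α) = a·b on (0.6780, 0.9675) = 0.6560

0.656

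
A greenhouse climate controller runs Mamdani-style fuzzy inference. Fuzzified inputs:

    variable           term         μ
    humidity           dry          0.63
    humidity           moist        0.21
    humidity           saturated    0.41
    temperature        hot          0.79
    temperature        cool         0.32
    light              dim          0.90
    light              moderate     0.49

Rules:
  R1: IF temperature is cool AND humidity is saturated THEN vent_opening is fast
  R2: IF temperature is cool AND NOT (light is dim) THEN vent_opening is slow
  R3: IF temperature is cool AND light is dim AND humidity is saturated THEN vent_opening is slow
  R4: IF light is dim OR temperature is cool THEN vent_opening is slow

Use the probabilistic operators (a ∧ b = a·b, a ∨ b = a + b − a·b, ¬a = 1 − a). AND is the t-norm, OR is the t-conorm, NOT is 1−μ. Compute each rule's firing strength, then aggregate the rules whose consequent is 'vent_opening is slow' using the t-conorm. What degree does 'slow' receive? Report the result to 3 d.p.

R1: cool=0.32, saturated=0.41; AND[a·b] → w = 0.1312
R2: cool=0.32, ¬dim=1−0.90=0.10; AND[a·b] → w = 0.0320
R3: cool=0.32, dim=0.90, saturated=0.41; AND[a·b] → w = 0.1181
R4: dim=0.90, cool=0.32; OR[a + b − a·b] → w = 0.9320
Rules with consequent 'slow': {R2, R3, R4} → strengths 0.0320, 0.1181, 0.9320
Aggregate via t-conorm [a + b − a·b]: 0.9419

0.942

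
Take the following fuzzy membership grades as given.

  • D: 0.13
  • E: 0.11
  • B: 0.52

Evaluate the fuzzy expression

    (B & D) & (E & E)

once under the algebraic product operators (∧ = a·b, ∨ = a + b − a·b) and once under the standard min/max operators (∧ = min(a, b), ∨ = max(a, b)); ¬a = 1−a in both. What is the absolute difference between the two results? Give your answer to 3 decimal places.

Under algebraic product:
  B & D = a·b on (0.5200, 0.1300) = 0.0676
  E & E = a·b on (0.1100, 0.1100) = 0.0121
  (B & D) & (E & E) = a·b on (0.0676, 0.0121) = 0.0008
  → value = 0.0008
Under standard min/max:
  B & D = min(a, b) on (0.52, 0.13) = 0.13
  E & E = min(a, b) on (0.11, 0.11) = 0.11
  (B & D) & (E & E) = min(a, b) on (0.13, 0.11) = 0.11
  → value = 0.1100
|0.0008 − 0.1100| = 0.109

0.109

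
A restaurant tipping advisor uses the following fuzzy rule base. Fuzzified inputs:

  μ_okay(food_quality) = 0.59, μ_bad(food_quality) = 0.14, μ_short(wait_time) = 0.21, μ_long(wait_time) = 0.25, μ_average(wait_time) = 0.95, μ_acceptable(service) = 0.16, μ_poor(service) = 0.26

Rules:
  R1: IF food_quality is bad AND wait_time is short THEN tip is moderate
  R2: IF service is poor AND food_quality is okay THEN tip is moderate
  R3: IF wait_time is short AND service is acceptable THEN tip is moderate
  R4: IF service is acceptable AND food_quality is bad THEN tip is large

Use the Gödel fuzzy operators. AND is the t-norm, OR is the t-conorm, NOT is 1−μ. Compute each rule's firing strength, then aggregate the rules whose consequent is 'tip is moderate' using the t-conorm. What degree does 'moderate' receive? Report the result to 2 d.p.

R1: bad=0.14, short=0.21; AND[min(a, b)] → w = 0.14
R2: poor=0.26, okay=0.59; AND[min(a, b)] → w = 0.26
R3: short=0.21, acceptable=0.16; AND[min(a, b)] → w = 0.16
R4: acceptable=0.16, bad=0.14; AND[min(a, b)] → w = 0.14
Rules with consequent 'moderate': {R1, R2, R3} → strengths 0.14, 0.26, 0.16
Aggregate via t-conorm [max(a, b)]: 0.26

0.26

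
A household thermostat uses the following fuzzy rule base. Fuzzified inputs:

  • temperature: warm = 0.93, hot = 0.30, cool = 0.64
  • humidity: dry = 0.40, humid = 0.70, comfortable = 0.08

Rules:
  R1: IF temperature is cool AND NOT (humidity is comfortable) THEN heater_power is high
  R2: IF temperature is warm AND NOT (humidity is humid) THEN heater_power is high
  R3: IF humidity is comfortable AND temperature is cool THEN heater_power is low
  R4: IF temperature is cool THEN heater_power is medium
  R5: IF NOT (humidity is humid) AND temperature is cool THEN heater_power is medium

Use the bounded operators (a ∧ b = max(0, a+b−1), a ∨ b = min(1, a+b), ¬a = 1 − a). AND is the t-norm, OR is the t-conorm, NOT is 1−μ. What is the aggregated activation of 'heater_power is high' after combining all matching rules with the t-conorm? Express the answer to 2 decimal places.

R1: cool=0.64, ¬comfortable=1−0.08=0.92; AND[max(0, a+b−1)] → w = 0.56
R2: warm=0.93, ¬humid=1−0.70=0.30; AND[max(0, a+b−1)] → w = 0.23
R3: comfortable=0.08, cool=0.64; AND[max(0, a+b−1)] → w = 0.00
R4: cool=0.64 → w = 0.64
R5: ¬humid=1−0.70=0.30, cool=0.64; AND[max(0, a+b−1)] → w = 0.00
Rules with consequent 'high': {R1, R2} → strengths 0.56, 0.23
Aggregate via t-conorm [min(1, a+b)]: 0.79

0.79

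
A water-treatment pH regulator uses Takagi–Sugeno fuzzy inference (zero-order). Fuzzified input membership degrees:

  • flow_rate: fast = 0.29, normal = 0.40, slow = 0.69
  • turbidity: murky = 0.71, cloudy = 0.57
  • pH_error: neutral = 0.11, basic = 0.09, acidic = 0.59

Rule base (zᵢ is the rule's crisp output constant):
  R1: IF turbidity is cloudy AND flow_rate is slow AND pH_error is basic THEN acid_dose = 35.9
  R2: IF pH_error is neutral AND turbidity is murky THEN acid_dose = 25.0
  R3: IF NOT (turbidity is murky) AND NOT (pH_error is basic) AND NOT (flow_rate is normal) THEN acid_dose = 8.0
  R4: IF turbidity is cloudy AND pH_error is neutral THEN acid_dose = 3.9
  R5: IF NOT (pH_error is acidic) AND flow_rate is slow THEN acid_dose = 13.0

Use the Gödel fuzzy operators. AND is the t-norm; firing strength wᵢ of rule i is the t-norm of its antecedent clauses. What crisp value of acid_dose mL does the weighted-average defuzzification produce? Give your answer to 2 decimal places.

13.92

R1 (z=35.9): cloudy=0.57, slow=0.69, basic=0.09; AND[min(a, b)] → w = 0.09
R2 (z=25.0): neutral=0.11, murky=0.71; AND[min(a, b)] → w = 0.11
R3 (z=8.0): ¬murky=1−0.71=0.29, ¬basic=1−0.09=0.91, ¬normal=1−0.40=0.60; AND[min(a, b)] → w = 0.29
R4 (z=3.9): cloudy=0.57, neutral=0.11; AND[min(a, b)] → w = 0.11
R5 (z=13.0): ¬acidic=1−0.59=0.41, slow=0.69; AND[min(a, b)] → w = 0.41
Weighted average = (0.09·35.9 + 0.11·25.0 + 0.29·8.0 + 0.11·3.9 + 0.41·13.0) / (0.09 + 0.11 + 0.29 + 0.11 + 0.41)
  = 14.0600 / 1.0100 = 13.92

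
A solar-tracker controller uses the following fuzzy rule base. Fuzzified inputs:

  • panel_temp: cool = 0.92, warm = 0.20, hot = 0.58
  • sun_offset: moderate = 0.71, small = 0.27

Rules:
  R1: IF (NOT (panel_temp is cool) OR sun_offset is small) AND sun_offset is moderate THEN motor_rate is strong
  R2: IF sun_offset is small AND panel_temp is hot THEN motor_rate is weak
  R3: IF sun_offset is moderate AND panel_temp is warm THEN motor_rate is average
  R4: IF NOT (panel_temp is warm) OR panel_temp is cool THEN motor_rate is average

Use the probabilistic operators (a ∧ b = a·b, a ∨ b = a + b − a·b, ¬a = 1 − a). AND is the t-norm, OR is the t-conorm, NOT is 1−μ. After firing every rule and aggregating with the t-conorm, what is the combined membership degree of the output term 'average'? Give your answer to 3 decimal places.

R1: (¬cool=1−0.92=0.08 OR small=0.27) = 0.3284; AND[a·b] with moderate=0.71 → w = 0.2332
R2: small=0.27, hot=0.58; AND[a·b] → w = 0.1566
R3: moderate=0.71, warm=0.20; AND[a·b] → w = 0.1420
R4: ¬warm=1−0.20=0.80, cool=0.92; OR[a + b − a·b] → w = 0.9840
Rules with consequent 'average': {R3, R4} → strengths 0.1420, 0.9840
Aggregate via t-conorm [a + b − a·b]: 0.9863

0.986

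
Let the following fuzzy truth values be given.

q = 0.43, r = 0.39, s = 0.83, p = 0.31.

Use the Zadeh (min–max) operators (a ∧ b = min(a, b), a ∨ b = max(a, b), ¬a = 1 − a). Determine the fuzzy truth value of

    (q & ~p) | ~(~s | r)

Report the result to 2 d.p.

~p = 1 − 0.31 = 0.69
q & ~p = min(a, b) on (0.43, 0.69) = 0.43
~s = 1 − 0.83 = 0.17
~s | r = max(a, b) on (0.17, 0.39) = 0.39
~(~s | r) = 1 − 0.39 = 0.61
(q & ~p) | ~(~s | r) = max(a, b) on (0.43, 0.61) = 0.61

0.61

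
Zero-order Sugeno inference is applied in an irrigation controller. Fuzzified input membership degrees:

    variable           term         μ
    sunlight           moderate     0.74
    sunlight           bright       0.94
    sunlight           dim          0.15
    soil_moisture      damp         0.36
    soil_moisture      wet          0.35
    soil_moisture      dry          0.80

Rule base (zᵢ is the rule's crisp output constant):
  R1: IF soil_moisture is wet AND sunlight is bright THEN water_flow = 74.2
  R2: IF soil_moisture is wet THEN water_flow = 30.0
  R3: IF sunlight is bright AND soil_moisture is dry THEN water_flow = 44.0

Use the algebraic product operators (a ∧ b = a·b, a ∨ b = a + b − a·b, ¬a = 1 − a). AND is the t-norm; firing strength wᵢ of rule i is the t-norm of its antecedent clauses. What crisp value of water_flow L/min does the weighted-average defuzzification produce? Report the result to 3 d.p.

47.519

R1 (z=74.2): wet=0.35, bright=0.94; AND[a·b] → w = 0.3290
R2 (z=30.0): wet=0.35 → w = 0.3500
R3 (z=44.0): bright=0.94, dry=0.80; AND[a·b] → w = 0.7520
Weighted average = (0.3290·74.2 + 0.3500·30.0 + 0.7520·44.0) / (0.3290 + 0.3500 + 0.7520)
  = 67.9998 / 1.4310 = 47.519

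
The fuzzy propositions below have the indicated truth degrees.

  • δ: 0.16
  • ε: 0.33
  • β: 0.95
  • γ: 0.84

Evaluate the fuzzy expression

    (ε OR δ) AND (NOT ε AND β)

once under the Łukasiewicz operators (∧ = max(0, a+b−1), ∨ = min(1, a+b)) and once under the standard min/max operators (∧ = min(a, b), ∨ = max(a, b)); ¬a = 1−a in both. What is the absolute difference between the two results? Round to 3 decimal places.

Under Łukasiewicz:
  ε OR δ = min(1, a+b) on (0.33, 0.16) = 0.49
  NOT ε = 1 − 0.33 = 0.67
  NOT ε AND β = max(0, a+b−1) on (0.67, 0.95) = 0.62
  (ε OR δ) AND (NOT ε AND β) = max(0, a+b−1) on (0.49, 0.62) = 0.11
  → value = 0.1100
Under standard min/max:
  ε OR δ = max(a, b) on (0.33, 0.16) = 0.33
  NOT ε = 1 − 0.33 = 0.67
  NOT ε AND β = min(a, b) on (0.67, 0.95) = 0.67
  (ε OR δ) AND (NOT ε AND β) = min(a, b) on (0.33, 0.67) = 0.33
  → value = 0.3300
|0.1100 − 0.3300| = 0.220

0.220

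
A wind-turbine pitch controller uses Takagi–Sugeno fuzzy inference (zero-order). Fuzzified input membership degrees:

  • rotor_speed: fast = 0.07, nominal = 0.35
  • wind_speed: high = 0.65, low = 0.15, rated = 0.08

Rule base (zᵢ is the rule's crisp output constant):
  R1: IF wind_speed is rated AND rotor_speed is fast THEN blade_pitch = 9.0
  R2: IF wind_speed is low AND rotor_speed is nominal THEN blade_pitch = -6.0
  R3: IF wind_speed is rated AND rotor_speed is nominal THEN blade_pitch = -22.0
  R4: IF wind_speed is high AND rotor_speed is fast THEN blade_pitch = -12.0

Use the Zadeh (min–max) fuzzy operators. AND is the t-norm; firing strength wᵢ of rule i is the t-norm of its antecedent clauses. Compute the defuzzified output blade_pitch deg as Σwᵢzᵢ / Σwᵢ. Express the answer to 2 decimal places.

-7.76

R1 (z=9.0): rated=0.08, fast=0.07; AND[min(a, b)] → w = 0.07
R2 (z=-6.0): low=0.15, nominal=0.35; AND[min(a, b)] → w = 0.15
R3 (z=-22.0): rated=0.08, nominal=0.35; AND[min(a, b)] → w = 0.08
R4 (z=-12.0): high=0.65, fast=0.07; AND[min(a, b)] → w = 0.07
Weighted average = (0.07·9.0 + 0.15·-6.0 + 0.08·-22.0 + 0.07·-12.0) / (0.07 + 0.15 + 0.08 + 0.07)
  = -2.8700 / 0.3700 = -7.76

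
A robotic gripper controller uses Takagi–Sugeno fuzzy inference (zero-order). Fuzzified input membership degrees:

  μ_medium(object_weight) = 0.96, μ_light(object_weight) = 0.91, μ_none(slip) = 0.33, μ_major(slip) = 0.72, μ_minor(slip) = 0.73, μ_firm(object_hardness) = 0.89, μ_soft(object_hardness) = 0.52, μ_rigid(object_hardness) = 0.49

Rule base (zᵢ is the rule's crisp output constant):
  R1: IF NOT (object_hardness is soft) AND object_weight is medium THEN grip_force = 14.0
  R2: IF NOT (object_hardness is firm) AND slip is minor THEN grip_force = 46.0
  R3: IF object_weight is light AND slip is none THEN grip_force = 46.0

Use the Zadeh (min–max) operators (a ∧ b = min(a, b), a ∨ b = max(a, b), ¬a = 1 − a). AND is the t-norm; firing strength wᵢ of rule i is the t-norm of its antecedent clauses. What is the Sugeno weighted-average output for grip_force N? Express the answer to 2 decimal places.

29.30

R1 (z=14.0): ¬soft=1−0.52=0.48, medium=0.96; AND[min(a, b)] → w = 0.48
R2 (z=46.0): ¬firm=1−0.89=0.11, minor=0.73; AND[min(a, b)] → w = 0.11
R3 (z=46.0): light=0.91, none=0.33; AND[min(a, b)] → w = 0.33
Weighted average = (0.48·14.0 + 0.11·46.0 + 0.33·46.0) / (0.48 + 0.11 + 0.33)
  = 26.9600 / 0.9200 = 29.30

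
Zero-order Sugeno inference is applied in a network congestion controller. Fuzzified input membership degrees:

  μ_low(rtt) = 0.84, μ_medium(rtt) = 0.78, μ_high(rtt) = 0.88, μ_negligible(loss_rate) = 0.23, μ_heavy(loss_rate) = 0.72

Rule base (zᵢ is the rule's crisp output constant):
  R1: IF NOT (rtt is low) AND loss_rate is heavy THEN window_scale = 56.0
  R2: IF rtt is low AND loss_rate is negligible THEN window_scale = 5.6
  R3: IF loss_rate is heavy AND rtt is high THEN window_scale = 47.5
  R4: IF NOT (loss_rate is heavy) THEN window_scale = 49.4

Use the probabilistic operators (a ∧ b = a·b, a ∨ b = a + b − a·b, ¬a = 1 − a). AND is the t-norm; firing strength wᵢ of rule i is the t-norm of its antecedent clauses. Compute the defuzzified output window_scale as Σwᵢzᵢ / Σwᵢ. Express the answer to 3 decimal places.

R1 (z=56.0): ¬low=1−0.84=0.16, heavy=0.72; AND[a·b] → w = 0.1152
R2 (z=5.6): low=0.84, negligible=0.23; AND[a·b] → w = 0.1932
R3 (z=47.5): heavy=0.72, high=0.88; AND[a·b] → w = 0.6336
R4 (z=49.4): ¬heavy=1−0.72=0.28 → w = 0.2800
Weighted average = (0.1152·56.0 + 0.1932·5.6 + 0.6336·47.5 + 0.2800·49.4) / (0.1152 + 0.1932 + 0.6336 + 0.2800)
  = 51.4611 / 1.2220 = 42.112

42.112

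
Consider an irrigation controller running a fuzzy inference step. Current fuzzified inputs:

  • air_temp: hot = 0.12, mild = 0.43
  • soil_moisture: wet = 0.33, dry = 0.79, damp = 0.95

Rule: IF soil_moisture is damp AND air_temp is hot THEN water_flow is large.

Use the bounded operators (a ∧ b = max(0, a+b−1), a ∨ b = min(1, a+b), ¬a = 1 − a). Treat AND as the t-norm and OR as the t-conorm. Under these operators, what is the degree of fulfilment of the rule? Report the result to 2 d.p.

firing strength: damp=0.95, hot=0.12; AND[max(0, a+b−1)] → w = 0.07

0.07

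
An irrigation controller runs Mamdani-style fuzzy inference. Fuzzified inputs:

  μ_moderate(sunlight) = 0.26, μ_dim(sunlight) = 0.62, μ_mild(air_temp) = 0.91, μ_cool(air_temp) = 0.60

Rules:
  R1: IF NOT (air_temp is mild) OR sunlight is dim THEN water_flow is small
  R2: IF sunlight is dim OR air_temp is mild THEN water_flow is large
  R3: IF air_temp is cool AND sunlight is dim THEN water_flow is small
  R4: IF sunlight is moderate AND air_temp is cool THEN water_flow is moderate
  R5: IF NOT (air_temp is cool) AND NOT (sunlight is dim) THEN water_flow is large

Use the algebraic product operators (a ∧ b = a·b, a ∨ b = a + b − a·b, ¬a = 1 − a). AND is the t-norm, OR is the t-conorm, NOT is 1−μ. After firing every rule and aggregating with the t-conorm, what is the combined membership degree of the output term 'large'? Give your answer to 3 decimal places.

0.971

R1: ¬mild=1−0.91=0.09, dim=0.62; OR[a + b − a·b] → w = 0.6542
R2: dim=0.62, mild=0.91; OR[a + b − a·b] → w = 0.9658
R3: cool=0.60, dim=0.62; AND[a·b] → w = 0.3720
R4: moderate=0.26, cool=0.60; AND[a·b] → w = 0.1560
R5: ¬cool=1−0.60=0.40, ¬dim=1−0.62=0.38; AND[a·b] → w = 0.1520
Rules with consequent 'large': {R2, R5} → strengths 0.9658, 0.1520
Aggregate via t-conorm [a + b − a·b]: 0.9710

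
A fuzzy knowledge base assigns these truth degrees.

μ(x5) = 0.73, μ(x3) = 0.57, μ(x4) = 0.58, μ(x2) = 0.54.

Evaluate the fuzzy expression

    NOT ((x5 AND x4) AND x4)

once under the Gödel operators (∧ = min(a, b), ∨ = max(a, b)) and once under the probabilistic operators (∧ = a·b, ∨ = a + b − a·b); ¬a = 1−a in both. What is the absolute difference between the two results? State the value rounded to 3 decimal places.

0.334

Under Gödel:
  x5 AND x4 = min(a, b) on (0.73, 0.58) = 0.58
  (x5 AND x4) AND x4 = min(a, b) on (0.58, 0.58) = 0.58
  NOT ((x5 AND x4) AND x4) = 1 − 0.58 = 0.42
  → value = 0.4200
Under probabilistic:
  x5 AND x4 = a·b on (0.7300, 0.5800) = 0.4234
  (x5 AND x4) AND x4 = a·b on (0.4234, 0.5800) = 0.2456
  NOT ((x5 AND x4) AND x4) = 1 − 0.2456 = 0.7544
  → value = 0.7544
|0.4200 − 0.7544| = 0.334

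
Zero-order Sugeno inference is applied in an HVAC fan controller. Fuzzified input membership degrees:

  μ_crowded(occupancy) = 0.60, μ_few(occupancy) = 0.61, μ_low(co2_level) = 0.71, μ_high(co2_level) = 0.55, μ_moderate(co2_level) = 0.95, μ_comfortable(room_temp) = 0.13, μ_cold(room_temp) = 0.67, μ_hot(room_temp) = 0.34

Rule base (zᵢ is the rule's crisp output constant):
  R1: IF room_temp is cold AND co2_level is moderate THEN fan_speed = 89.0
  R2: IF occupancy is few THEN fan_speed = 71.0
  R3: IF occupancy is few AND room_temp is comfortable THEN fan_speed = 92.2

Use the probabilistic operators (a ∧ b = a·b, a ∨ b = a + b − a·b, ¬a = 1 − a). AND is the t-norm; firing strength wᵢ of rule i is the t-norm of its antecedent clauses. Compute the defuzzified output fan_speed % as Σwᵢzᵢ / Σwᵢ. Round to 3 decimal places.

80.910

R1 (z=89.0): cold=0.67, moderate=0.95; AND[a·b] → w = 0.6365
R2 (z=71.0): few=0.61 → w = 0.6100
R3 (z=92.2): few=0.61, comfortable=0.13; AND[a·b] → w = 0.0793
Weighted average = (0.6365·89.0 + 0.6100·71.0 + 0.0793·92.2) / (0.6365 + 0.6100 + 0.0793)
  = 107.2700 / 1.3258 = 80.910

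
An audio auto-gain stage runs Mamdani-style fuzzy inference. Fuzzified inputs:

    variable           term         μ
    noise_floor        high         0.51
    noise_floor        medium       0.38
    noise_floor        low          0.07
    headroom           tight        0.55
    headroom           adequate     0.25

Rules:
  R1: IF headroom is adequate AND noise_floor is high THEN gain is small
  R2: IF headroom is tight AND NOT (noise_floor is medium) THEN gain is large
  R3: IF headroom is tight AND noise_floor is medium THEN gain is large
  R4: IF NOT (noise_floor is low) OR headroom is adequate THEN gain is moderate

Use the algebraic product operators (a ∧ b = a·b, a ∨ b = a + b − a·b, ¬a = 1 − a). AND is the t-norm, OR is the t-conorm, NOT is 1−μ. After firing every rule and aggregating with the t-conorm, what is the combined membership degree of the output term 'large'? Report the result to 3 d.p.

0.479

R1: adequate=0.25, high=0.51; AND[a·b] → w = 0.1275
R2: tight=0.55, ¬medium=1−0.38=0.62; AND[a·b] → w = 0.3410
R3: tight=0.55, medium=0.38; AND[a·b] → w = 0.2090
R4: ¬low=1−0.07=0.93, adequate=0.25; OR[a + b − a·b] → w = 0.9475
Rules with consequent 'large': {R2, R3} → strengths 0.3410, 0.2090
Aggregate via t-conorm [a + b − a·b]: 0.4787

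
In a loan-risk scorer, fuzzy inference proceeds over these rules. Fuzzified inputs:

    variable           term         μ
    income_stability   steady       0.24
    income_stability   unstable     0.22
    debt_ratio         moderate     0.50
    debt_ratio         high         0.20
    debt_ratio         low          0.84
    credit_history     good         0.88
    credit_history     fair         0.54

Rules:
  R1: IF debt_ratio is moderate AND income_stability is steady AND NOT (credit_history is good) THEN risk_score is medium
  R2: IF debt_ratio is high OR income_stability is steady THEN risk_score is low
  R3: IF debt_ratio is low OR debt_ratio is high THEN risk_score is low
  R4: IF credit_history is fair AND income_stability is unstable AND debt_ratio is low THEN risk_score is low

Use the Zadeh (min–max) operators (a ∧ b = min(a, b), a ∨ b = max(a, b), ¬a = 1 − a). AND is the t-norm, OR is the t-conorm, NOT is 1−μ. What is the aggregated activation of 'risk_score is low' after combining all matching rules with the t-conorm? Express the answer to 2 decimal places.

0.84

R1: moderate=0.50, steady=0.24, ¬good=1−0.88=0.12; AND[min(a, b)] → w = 0.12
R2: high=0.20, steady=0.24; OR[max(a, b)] → w = 0.24
R3: low=0.84, high=0.20; OR[max(a, b)] → w = 0.84
R4: fair=0.54, unstable=0.22, low=0.84; AND[min(a, b)] → w = 0.22
Rules with consequent 'low': {R2, R3, R4} → strengths 0.24, 0.84, 0.22
Aggregate via t-conorm [max(a, b)]: 0.84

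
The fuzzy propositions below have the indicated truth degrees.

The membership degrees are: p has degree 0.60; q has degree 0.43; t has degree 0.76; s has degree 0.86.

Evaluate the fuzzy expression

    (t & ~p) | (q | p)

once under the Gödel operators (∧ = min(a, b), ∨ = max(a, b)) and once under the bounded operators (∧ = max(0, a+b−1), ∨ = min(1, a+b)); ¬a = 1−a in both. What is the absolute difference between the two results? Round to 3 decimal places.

0.400

Under Gödel:
  ~p = 1 − 0.60 = 0.40
  t & ~p = min(a, b) on (0.76, 0.40) = 0.40
  q | p = max(a, b) on (0.43, 0.60) = 0.60
  (t & ~p) | (q | p) = max(a, b) on (0.40, 0.60) = 0.60
  → value = 0.6000
Under bounded:
  ~p = 1 − 0.60 = 0.40
  t & ~p = max(0, a+b−1) on (0.76, 0.40) = 0.16
  q | p = min(1, a+b) on (0.43, 0.60) = 1.00
  (t & ~p) | (q | p) = min(1, a+b) on (0.16, 1.00) = 1.00
  → value = 1.0000
|0.6000 − 1.0000| = 0.400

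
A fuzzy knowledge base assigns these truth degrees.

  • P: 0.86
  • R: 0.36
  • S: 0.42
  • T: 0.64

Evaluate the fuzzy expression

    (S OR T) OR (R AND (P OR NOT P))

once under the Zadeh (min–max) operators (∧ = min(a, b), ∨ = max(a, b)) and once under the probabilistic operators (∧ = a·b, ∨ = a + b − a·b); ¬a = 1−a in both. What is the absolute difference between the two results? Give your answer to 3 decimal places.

Under Zadeh (min–max):
  S OR T = max(a, b) on (0.42, 0.64) = 0.64
  NOT P = 1 − 0.86 = 0.14
  P OR NOT P = max(a, b) on (0.86, 0.14) = 0.86
  R AND (P OR NOT P) = min(a, b) on (0.36, 0.86) = 0.36
  (S OR T) OR (R AND (P OR NOT P)) = max(a, b) on (0.64, 0.36) = 0.64
  → value = 0.6400
Under probabilistic:
  S OR T = a + b − a·b on (0.4200, 0.6400) = 0.7912
  NOT P = 1 − 0.8600 = 0.1400
  P OR NOT P = a + b − a·b on (0.8600, 0.1400) = 0.8796
  R AND (P OR NOT P) = a·b on (0.3600, 0.8796) = 0.3167
  (S OR T) OR (R AND (P OR NOT P)) = a + b − a·b on (0.7912, 0.3167) = 0.8573
  → value = 0.8573
|0.6400 − 0.8573| = 0.217

0.217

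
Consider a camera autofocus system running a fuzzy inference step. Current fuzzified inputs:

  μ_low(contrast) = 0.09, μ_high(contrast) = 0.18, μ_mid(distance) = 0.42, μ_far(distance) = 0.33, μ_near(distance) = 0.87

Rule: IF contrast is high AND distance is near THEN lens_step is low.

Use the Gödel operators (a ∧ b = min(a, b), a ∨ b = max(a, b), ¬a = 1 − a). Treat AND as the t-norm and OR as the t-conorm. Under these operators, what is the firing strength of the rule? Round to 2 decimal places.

0.18

firing strength: high=0.18, near=0.87; AND[min(a, b)] → w = 0.18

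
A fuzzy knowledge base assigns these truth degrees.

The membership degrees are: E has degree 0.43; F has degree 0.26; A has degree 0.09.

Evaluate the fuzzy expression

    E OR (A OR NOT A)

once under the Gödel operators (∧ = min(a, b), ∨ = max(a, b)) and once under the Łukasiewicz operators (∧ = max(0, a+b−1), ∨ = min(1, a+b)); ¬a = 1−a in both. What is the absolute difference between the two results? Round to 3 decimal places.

Under Gödel:
  NOT A = 1 − 0.09 = 0.91
  A OR NOT A = max(a, b) on (0.09, 0.91) = 0.91
  E OR (A OR NOT A) = max(a, b) on (0.43, 0.91) = 0.91
  → value = 0.9100
Under Łukasiewicz:
  NOT A = 1 − 0.09 = 0.91
  A OR NOT A = min(1, a+b) on (0.09, 0.91) = 1.00
  E OR (A OR NOT A) = min(1, a+b) on (0.43, 1.00) = 1.00
  → value = 1.0000
|0.9100 − 1.0000| = 0.090

0.090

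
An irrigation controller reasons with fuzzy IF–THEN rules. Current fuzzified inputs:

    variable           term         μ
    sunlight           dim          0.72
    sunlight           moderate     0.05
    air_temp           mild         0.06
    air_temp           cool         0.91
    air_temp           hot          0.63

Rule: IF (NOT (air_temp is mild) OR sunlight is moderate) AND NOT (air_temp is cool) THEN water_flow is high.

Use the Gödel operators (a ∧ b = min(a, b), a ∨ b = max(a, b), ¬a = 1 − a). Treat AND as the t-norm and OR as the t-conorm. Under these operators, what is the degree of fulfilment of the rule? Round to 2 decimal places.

firing strength: (¬mild=1−0.06=0.94 OR moderate=0.05) = 0.94; AND[min(a, b)] with ¬cool=1−0.91=0.09 → w = 0.09

0.09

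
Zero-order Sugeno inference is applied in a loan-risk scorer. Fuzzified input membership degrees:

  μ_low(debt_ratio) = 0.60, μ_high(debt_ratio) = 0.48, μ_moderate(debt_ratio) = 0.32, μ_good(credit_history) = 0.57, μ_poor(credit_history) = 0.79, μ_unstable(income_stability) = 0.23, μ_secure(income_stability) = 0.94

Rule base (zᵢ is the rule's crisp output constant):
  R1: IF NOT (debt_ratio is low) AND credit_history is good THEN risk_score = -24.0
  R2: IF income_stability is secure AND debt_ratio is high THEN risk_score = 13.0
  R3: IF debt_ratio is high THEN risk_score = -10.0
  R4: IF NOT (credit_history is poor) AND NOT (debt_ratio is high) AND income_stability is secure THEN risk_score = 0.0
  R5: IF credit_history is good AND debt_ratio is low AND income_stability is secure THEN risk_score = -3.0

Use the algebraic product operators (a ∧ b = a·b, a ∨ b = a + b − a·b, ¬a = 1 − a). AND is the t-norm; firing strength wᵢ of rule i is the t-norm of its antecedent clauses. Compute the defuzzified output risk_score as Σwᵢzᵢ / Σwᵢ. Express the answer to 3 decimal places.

R1 (z=-24.0): ¬low=1−0.60=0.40, good=0.57; AND[a·b] → w = 0.2280
R2 (z=13.0): secure=0.94, high=0.48; AND[a·b] → w = 0.4512
R3 (z=-10.0): high=0.48 → w = 0.4800
R4 (z=0.0): ¬poor=1−0.79=0.21, ¬high=1−0.48=0.52, secure=0.94; AND[a·b] → w = 0.1026
R5 (z=-3.0): good=0.57, low=0.60, secure=0.94; AND[a·b] → w = 0.3215
Weighted average = (0.2280·-24.0 + 0.4512·13.0 + 0.4800·-10.0 + 0.1026·0.0 + 0.3215·-3.0) / (0.2280 + 0.4512 + 0.4800 + 0.1026 + 0.3215)
  = -5.3708 / 1.5833 = -3.392

-3.392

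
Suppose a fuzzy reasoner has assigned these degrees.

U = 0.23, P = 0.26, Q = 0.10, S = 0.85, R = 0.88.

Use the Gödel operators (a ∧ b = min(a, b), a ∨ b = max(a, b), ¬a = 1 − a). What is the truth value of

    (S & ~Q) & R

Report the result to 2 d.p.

~Q = 1 − 0.10 = 0.90
S & ~Q = min(a, b) on (0.85, 0.90) = 0.85
(S & ~Q) & R = min(a, b) on (0.85, 0.88) = 0.85

0.85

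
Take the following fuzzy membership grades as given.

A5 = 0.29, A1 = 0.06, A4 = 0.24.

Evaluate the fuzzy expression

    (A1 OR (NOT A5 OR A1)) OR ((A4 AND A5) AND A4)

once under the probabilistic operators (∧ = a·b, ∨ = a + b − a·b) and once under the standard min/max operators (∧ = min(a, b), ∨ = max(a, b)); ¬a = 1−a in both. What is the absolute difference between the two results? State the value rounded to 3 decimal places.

0.038

Under probabilistic:
  NOT A5 = 1 − 0.2900 = 0.7100
  NOT A5 OR A1 = a + b − a·b on (0.7100, 0.0600) = 0.7274
  A1 OR (NOT A5 OR A1) = a + b − a·b on (0.0600, 0.7274) = 0.7438
  A4 AND A5 = a·b on (0.2400, 0.2900) = 0.0696
  (A4 AND A5) AND A4 = a·b on (0.0696, 0.2400) = 0.0167
  (A1 OR (NOT A5 OR A1)) OR ((A4 AND A5) AND A4) = a + b − a·b on (0.7438, 0.0167) = 0.7480
  → value = 0.7480
Under standard min/max:
  NOT A5 = 1 − 0.29 = 0.71
  NOT A5 OR A1 = max(a, b) on (0.71, 0.06) = 0.71
  A1 OR (NOT A5 OR A1) = max(a, b) on (0.06, 0.71) = 0.71
  A4 AND A5 = min(a, b) on (0.24, 0.29) = 0.24
  (A4 AND A5) AND A4 = min(a, b) on (0.24, 0.24) = 0.24
  (A1 OR (NOT A5 OR A1)) OR ((A4 AND A5) AND A4) = max(a, b) on (0.71, 0.24) = 0.71
  → value = 0.7100
|0.7480 − 0.7100| = 0.038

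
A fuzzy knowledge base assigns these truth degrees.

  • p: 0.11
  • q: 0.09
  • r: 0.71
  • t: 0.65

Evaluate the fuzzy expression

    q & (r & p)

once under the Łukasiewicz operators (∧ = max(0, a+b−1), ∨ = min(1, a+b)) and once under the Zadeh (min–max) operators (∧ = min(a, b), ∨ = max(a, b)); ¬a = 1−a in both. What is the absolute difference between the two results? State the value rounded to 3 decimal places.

0.090

Under Łukasiewicz:
  r & p = max(0, a+b−1) on (0.71, 0.11) = 0.00
  q & (r & p) = max(0, a+b−1) on (0.09, 0.00) = 0.00
  → value = 0.0000
Under Zadeh (min–max):
  r & p = min(a, b) on (0.71, 0.11) = 0.11
  q & (r & p) = min(a, b) on (0.09, 0.11) = 0.09
  → value = 0.0900
|0.0000 − 0.0900| = 0.090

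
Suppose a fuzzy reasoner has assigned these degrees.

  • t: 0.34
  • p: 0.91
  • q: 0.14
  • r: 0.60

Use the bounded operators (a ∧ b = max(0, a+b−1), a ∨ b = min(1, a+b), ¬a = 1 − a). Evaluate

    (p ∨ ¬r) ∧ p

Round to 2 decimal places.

0.91

¬r = 1 − 0.60 = 0.40
p ∨ ¬r = min(1, a+b) on (0.91, 0.40) = 1.00
(p ∨ ¬r) ∧ p = max(0, a+b−1) on (1.00, 0.91) = 0.91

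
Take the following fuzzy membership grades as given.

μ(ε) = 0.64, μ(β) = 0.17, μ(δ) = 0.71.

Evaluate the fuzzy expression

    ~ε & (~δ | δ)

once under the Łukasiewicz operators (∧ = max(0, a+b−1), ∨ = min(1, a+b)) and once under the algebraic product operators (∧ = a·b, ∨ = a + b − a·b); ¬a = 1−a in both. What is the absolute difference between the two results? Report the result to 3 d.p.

0.074

Under Łukasiewicz:
  ~ε = 1 − 0.64 = 0.36
  ~δ = 1 − 0.71 = 0.29
  ~δ | δ = min(1, a+b) on (0.29, 0.71) = 1.00
  ~ε & (~δ | δ) = max(0, a+b−1) on (0.36, 1.00) = 0.36
  → value = 0.3600
Under algebraic product:
  ~ε = 1 − 0.6400 = 0.3600
  ~δ = 1 − 0.7100 = 0.2900
  ~δ | δ = a + b − a·b on (0.2900, 0.7100) = 0.7941
  ~ε & (~δ | δ) = a·b on (0.3600, 0.7941) = 0.2859
  → value = 0.2859
|0.3600 − 0.2859| = 0.074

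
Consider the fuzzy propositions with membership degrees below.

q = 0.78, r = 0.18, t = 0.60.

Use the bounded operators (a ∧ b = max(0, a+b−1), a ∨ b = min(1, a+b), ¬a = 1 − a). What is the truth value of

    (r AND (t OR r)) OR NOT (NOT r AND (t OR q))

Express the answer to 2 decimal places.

t OR r = min(1, a+b) on (0.60, 0.18) = 0.78
r AND (t OR r) = max(0, a+b−1) on (0.18, 0.78) = 0.00
NOT r = 1 − 0.18 = 0.82
t OR q = min(1, a+b) on (0.60, 0.78) = 1.00
NOT r AND (t OR q) = max(0, a+b−1) on (0.82, 1.00) = 0.82
NOT (NOT r AND (t OR q)) = 1 − 0.82 = 0.18
(r AND (t OR r)) OR NOT (NOT r AND (t OR q)) = min(1, a+b) on (0.00, 0.18) = 0.18

0.18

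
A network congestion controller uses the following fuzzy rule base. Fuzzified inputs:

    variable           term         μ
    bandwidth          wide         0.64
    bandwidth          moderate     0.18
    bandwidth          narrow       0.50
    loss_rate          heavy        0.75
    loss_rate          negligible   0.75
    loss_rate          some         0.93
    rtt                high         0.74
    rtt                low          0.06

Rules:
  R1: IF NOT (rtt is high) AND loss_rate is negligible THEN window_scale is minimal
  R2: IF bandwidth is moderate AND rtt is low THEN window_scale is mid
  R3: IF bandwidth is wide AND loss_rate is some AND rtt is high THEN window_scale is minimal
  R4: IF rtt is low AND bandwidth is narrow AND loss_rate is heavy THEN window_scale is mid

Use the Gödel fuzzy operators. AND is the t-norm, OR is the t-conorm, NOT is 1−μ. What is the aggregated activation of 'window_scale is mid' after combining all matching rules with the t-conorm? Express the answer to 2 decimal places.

R1: ¬high=1−0.74=0.26, negligible=0.75; AND[min(a, b)] → w = 0.26
R2: moderate=0.18, low=0.06; AND[min(a, b)] → w = 0.06
R3: wide=0.64, some=0.93, high=0.74; AND[min(a, b)] → w = 0.64
R4: low=0.06, narrow=0.50, heavy=0.75; AND[min(a, b)] → w = 0.06
Rules with consequent 'mid': {R2, R4} → strengths 0.06, 0.06
Aggregate via t-conorm [max(a, b)]: 0.06

0.06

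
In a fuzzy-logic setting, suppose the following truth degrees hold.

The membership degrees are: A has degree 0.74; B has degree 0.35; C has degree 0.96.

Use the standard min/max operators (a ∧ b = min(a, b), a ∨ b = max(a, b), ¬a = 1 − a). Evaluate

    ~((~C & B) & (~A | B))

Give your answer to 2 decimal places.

0.96

~C = 1 − 0.96 = 0.04
~C & B = min(a, b) on (0.04, 0.35) = 0.04
~A = 1 − 0.74 = 0.26
~A | B = max(a, b) on (0.26, 0.35) = 0.35
(~C & B) & (~A | B) = min(a, b) on (0.04, 0.35) = 0.04
~((~C & B) & (~A | B)) = 1 − 0.04 = 0.96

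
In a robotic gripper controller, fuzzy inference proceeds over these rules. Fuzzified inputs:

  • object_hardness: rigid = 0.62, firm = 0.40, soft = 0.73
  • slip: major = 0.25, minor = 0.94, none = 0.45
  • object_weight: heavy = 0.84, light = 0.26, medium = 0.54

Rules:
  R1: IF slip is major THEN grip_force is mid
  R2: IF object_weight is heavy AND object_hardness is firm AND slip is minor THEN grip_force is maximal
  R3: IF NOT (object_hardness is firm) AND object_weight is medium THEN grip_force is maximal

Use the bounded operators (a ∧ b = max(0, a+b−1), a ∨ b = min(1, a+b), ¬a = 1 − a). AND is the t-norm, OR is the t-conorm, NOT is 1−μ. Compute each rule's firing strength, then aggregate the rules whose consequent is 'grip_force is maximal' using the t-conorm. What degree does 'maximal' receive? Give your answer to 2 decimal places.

0.32

R1: major=0.25 → w = 0.25
R2: heavy=0.84, firm=0.40, minor=0.94; AND[max(0, a+b−1)] → w = 0.18
R3: ¬firm=1−0.40=0.60, medium=0.54; AND[max(0, a+b−1)] → w = 0.14
Rules with consequent 'maximal': {R2, R3} → strengths 0.18, 0.14
Aggregate via t-conorm [min(1, a+b)]: 0.32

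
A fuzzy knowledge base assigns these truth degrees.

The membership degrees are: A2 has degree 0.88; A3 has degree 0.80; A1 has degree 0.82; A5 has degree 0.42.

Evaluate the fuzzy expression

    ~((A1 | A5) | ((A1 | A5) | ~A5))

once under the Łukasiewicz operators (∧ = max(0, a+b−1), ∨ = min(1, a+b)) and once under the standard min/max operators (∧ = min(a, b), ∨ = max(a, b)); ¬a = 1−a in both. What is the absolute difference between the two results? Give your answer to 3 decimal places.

Under Łukasiewicz:
  A1 | A5 = min(1, a+b) on (0.82, 0.42) = 1.00
  A1 | A5 = min(1, a+b) on (0.82, 0.42) = 1.00
  ~A5 = 1 − 0.42 = 0.58
  (A1 | A5) | ~A5 = min(1, a+b) on (1.00, 0.58) = 1.00
  (A1 | A5) | ((A1 | A5) | ~A5) = min(1, a+b) on (1.00, 1.00) = 1.00
  ~((A1 | A5) | ((A1 | A5) | ~A5)) = 1 − 1.00 = 0.00
  → value = 0.0000
Under standard min/max:
  A1 | A5 = max(a, b) on (0.82, 0.42) = 0.82
  A1 | A5 = max(a, b) on (0.82, 0.42) = 0.82
  ~A5 = 1 − 0.42 = 0.58
  (A1 | A5) | ~A5 = max(a, b) on (0.82, 0.58) = 0.82
  (A1 | A5) | ((A1 | A5) | ~A5) = max(a, b) on (0.82, 0.82) = 0.82
  ~((A1 | A5) | ((A1 | A5) | ~A5)) = 1 − 0.82 = 0.18
  → value = 0.1800
|0.0000 − 0.1800| = 0.180

0.180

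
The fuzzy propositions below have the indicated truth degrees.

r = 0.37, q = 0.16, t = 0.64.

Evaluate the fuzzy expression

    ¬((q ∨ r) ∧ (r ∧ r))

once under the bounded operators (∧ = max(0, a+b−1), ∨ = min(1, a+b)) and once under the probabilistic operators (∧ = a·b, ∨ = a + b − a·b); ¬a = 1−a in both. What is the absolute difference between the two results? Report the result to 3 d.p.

Under bounded:
  q ∨ r = min(1, a+b) on (0.16, 0.37) = 0.53
  r ∧ r = max(0, a+b−1) on (0.37, 0.37) = 0.00
  (q ∨ r) ∧ (r ∧ r) = max(0, a+b−1) on (0.53, 0.00) = 0.00
  ¬((q ∨ r) ∧ (r ∧ r)) = 1 − 0.00 = 1.00
  → value = 1.0000
Under probabilistic:
  q ∨ r = a + b − a·b on (0.1600, 0.3700) = 0.4708
  r ∧ r = a·b on (0.3700, 0.3700) = 0.1369
  (q ∨ r) ∧ (r ∧ r) = a·b on (0.4708, 0.1369) = 0.0645
  ¬((q ∨ r) ∧ (r ∧ r)) = 1 − 0.0645 = 0.9355
  → value = 0.9355
|1.0000 − 0.9355| = 0.064

0.064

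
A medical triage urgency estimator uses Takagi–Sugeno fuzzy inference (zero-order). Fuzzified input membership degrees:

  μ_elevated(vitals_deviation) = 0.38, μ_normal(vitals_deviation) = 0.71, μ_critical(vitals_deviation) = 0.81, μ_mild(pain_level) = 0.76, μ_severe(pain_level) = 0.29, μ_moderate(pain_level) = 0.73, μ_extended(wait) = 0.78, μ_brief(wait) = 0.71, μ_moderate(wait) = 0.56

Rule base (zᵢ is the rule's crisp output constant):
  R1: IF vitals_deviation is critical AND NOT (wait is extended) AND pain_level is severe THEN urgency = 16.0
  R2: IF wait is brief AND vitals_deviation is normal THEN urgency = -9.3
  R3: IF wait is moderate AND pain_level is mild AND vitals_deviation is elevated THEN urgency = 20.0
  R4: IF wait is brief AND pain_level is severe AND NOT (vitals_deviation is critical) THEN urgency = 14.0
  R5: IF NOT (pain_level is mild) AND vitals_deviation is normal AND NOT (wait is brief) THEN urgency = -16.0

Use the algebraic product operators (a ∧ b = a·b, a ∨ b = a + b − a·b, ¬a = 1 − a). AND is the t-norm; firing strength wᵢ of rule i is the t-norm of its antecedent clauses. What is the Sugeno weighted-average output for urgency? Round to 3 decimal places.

-1.079

R1 (z=16.0): critical=0.81, ¬extended=1−0.78=0.22, severe=0.29; AND[a·b] → w = 0.0517
R2 (z=-9.3): brief=0.71, normal=0.71; AND[a·b] → w = 0.5041
R3 (z=20.0): moderate=0.56, mild=0.76, elevated=0.38; AND[a·b] → w = 0.1617
R4 (z=14.0): brief=0.71, severe=0.29, ¬critical=1−0.81=0.19; AND[a·b] → w = 0.0391
R5 (z=-16.0): ¬mild=1−0.76=0.24, normal=0.71, ¬brief=1−0.71=0.29; AND[a·b] → w = 0.0494
Weighted average = (0.0517·16.0 + 0.5041·-9.3 + 0.1617·20.0 + 0.0391·14.0 + 0.0494·-16.0) / (0.0517 + 0.5041 + 0.1617 + 0.0391 + 0.0494)
  = -0.8697 / 0.8060 = -1.079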